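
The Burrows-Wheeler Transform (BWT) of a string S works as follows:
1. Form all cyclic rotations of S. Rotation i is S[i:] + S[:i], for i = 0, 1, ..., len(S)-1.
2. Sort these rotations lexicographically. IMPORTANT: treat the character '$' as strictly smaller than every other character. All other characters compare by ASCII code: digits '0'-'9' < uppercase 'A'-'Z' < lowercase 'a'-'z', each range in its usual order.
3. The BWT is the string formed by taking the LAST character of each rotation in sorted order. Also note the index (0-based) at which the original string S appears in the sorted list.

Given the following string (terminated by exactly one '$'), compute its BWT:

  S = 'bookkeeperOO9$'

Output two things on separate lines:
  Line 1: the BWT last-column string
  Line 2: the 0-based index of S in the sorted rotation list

Answer: 9OOr$kepkoobee
4

Derivation:
All 14 rotations (rotation i = S[i:]+S[:i]):
  rot[0] = bookkeeperOO9$
  rot[1] = ookkeeperOO9$b
  rot[2] = okkeeperOO9$bo
  rot[3] = kkeeperOO9$boo
  rot[4] = keeperOO9$book
  rot[5] = eeperOO9$bookk
  rot[6] = eperOO9$bookke
  rot[7] = perOO9$bookkee
  rot[8] = erOO9$bookkeep
  rot[9] = rOO9$bookkeepe
  rot[10] = OO9$bookkeeper
  rot[11] = O9$bookkeeperO
  rot[12] = 9$bookkeeperOO
  rot[13] = $bookkeeperOO9
Sorted (with $ < everything):
  sorted[0] = $bookkeeperOO9  (last char: '9')
  sorted[1] = 9$bookkeeperOO  (last char: 'O')
  sorted[2] = O9$bookkeeperO  (last char: 'O')
  sorted[3] = OO9$bookkeeper  (last char: 'r')
  sorted[4] = bookkeeperOO9$  (last char: '$')
  sorted[5] = eeperOO9$bookk  (last char: 'k')
  sorted[6] = eperOO9$bookke  (last char: 'e')
  sorted[7] = erOO9$bookkeep  (last char: 'p')
  sorted[8] = keeperOO9$book  (last char: 'k')
  sorted[9] = kkeeperOO9$boo  (last char: 'o')
  sorted[10] = okkeeperOO9$bo  (last char: 'o')
  sorted[11] = ookkeeperOO9$b  (last char: 'b')
  sorted[12] = perOO9$bookkee  (last char: 'e')
  sorted[13] = rOO9$bookkeepe  (last char: 'e')
Last column: 9OOr$kepkoobee
Original string S is at sorted index 4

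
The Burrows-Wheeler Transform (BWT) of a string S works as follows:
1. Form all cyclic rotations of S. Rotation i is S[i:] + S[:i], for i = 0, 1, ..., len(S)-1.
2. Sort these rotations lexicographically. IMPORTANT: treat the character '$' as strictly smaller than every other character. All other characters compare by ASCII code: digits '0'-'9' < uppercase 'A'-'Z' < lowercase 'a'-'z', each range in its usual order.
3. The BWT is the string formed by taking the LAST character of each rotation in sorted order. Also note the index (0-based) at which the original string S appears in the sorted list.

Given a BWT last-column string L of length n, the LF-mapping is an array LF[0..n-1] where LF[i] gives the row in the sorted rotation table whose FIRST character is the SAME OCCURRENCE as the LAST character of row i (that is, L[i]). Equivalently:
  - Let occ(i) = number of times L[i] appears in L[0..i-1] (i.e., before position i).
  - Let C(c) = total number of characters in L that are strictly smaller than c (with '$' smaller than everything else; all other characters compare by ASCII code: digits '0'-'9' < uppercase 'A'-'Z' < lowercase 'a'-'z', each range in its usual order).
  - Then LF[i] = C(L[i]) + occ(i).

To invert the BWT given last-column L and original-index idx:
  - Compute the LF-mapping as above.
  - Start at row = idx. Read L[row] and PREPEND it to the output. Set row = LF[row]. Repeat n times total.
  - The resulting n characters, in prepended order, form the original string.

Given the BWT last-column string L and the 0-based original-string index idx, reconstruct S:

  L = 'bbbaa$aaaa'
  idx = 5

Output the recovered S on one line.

Answer: abaaabaab$

Derivation:
LF mapping: 7 8 9 1 2 0 3 4 5 6
Walk LF starting at row 5, prepending L[row]:
  step 1: row=5, L[5]='$', prepend. Next row=LF[5]=0
  step 2: row=0, L[0]='b', prepend. Next row=LF[0]=7
  step 3: row=7, L[7]='a', prepend. Next row=LF[7]=4
  step 4: row=4, L[4]='a', prepend. Next row=LF[4]=2
  step 5: row=2, L[2]='b', prepend. Next row=LF[2]=9
  step 6: row=9, L[9]='a', prepend. Next row=LF[9]=6
  step 7: row=6, L[6]='a', prepend. Next row=LF[6]=3
  step 8: row=3, L[3]='a', prepend. Next row=LF[3]=1
  step 9: row=1, L[1]='b', prepend. Next row=LF[1]=8
  step 10: row=8, L[8]='a', prepend. Next row=LF[8]=5
Reversed output: abaaabaab$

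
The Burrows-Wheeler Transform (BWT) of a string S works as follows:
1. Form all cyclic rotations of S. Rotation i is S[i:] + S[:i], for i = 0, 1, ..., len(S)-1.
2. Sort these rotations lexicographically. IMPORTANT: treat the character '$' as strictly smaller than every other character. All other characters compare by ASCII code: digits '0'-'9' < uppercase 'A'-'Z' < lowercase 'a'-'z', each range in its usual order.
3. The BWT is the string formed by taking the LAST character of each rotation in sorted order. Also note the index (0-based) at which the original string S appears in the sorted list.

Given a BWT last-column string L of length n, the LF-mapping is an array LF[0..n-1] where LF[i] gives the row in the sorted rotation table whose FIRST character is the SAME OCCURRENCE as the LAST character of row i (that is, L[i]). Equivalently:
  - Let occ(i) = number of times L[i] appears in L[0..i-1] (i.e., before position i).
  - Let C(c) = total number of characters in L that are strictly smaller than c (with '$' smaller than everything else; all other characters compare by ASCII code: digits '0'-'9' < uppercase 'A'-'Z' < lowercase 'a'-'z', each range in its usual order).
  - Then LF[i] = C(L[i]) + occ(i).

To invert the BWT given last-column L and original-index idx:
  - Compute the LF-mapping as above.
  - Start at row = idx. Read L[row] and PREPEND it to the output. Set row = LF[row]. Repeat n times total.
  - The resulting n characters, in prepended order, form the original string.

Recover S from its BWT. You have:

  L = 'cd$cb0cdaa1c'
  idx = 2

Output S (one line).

Answer: 1d0bacdcacc$

Derivation:
LF mapping: 6 10 0 7 5 1 8 11 3 4 2 9
Walk LF starting at row 2, prepending L[row]:
  step 1: row=2, L[2]='$', prepend. Next row=LF[2]=0
  step 2: row=0, L[0]='c', prepend. Next row=LF[0]=6
  step 3: row=6, L[6]='c', prepend. Next row=LF[6]=8
  step 4: row=8, L[8]='a', prepend. Next row=LF[8]=3
  step 5: row=3, L[3]='c', prepend. Next row=LF[3]=7
  step 6: row=7, L[7]='d', prepend. Next row=LF[7]=11
  step 7: row=11, L[11]='c', prepend. Next row=LF[11]=9
  step 8: row=9, L[9]='a', prepend. Next row=LF[9]=4
  step 9: row=4, L[4]='b', prepend. Next row=LF[4]=5
  step 10: row=5, L[5]='0', prepend. Next row=LF[5]=1
  step 11: row=1, L[1]='d', prepend. Next row=LF[1]=10
  step 12: row=10, L[10]='1', prepend. Next row=LF[10]=2
Reversed output: 1d0bacdcacc$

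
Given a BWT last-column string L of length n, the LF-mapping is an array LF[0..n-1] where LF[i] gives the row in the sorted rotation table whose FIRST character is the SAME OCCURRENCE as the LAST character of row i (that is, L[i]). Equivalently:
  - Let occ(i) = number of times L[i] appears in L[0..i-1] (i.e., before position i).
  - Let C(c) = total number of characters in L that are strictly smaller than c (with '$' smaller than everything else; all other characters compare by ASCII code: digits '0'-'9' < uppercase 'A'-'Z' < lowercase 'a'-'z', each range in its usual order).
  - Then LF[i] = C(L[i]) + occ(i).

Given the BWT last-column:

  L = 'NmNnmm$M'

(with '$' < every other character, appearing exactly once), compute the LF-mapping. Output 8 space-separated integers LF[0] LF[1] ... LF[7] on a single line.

Char counts: '$':1, 'M':1, 'N':2, 'm':3, 'n':1
C (first-col start): C('$')=0, C('M')=1, C('N')=2, C('m')=4, C('n')=7
L[0]='N': occ=0, LF[0]=C('N')+0=2+0=2
L[1]='m': occ=0, LF[1]=C('m')+0=4+0=4
L[2]='N': occ=1, LF[2]=C('N')+1=2+1=3
L[3]='n': occ=0, LF[3]=C('n')+0=7+0=7
L[4]='m': occ=1, LF[4]=C('m')+1=4+1=5
L[5]='m': occ=2, LF[5]=C('m')+2=4+2=6
L[6]='$': occ=0, LF[6]=C('$')+0=0+0=0
L[7]='M': occ=0, LF[7]=C('M')+0=1+0=1

Answer: 2 4 3 7 5 6 0 1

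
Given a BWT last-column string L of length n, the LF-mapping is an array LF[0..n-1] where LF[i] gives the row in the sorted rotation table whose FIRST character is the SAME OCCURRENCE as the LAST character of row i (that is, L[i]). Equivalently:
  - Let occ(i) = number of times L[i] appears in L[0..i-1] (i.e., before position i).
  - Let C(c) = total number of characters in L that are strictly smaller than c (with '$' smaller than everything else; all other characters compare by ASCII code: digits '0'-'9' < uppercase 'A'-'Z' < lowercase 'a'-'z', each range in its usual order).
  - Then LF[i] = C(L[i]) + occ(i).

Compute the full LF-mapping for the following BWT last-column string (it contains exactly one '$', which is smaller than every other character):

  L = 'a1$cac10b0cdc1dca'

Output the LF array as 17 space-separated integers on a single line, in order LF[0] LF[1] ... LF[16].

Answer: 6 3 0 10 7 11 4 1 9 2 12 15 13 5 16 14 8

Derivation:
Char counts: '$':1, '0':2, '1':3, 'a':3, 'b':1, 'c':5, 'd':2
C (first-col start): C('$')=0, C('0')=1, C('1')=3, C('a')=6, C('b')=9, C('c')=10, C('d')=15
L[0]='a': occ=0, LF[0]=C('a')+0=6+0=6
L[1]='1': occ=0, LF[1]=C('1')+0=3+0=3
L[2]='$': occ=0, LF[2]=C('$')+0=0+0=0
L[3]='c': occ=0, LF[3]=C('c')+0=10+0=10
L[4]='a': occ=1, LF[4]=C('a')+1=6+1=7
L[5]='c': occ=1, LF[5]=C('c')+1=10+1=11
L[6]='1': occ=1, LF[6]=C('1')+1=3+1=4
L[7]='0': occ=0, LF[7]=C('0')+0=1+0=1
L[8]='b': occ=0, LF[8]=C('b')+0=9+0=9
L[9]='0': occ=1, LF[9]=C('0')+1=1+1=2
L[10]='c': occ=2, LF[10]=C('c')+2=10+2=12
L[11]='d': occ=0, LF[11]=C('d')+0=15+0=15
L[12]='c': occ=3, LF[12]=C('c')+3=10+3=13
L[13]='1': occ=2, LF[13]=C('1')+2=3+2=5
L[14]='d': occ=1, LF[14]=C('d')+1=15+1=16
L[15]='c': occ=4, LF[15]=C('c')+4=10+4=14
L[16]='a': occ=2, LF[16]=C('a')+2=6+2=8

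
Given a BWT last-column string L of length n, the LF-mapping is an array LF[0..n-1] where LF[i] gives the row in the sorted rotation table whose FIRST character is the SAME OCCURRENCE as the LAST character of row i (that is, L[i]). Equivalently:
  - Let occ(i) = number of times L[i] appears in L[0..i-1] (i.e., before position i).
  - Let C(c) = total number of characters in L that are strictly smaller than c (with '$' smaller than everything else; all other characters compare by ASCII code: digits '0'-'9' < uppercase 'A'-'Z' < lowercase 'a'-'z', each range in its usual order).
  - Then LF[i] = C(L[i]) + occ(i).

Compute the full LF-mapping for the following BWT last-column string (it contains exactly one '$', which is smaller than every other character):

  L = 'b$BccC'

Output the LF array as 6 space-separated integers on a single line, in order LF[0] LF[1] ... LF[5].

Answer: 3 0 1 4 5 2

Derivation:
Char counts: '$':1, 'B':1, 'C':1, 'b':1, 'c':2
C (first-col start): C('$')=0, C('B')=1, C('C')=2, C('b')=3, C('c')=4
L[0]='b': occ=0, LF[0]=C('b')+0=3+0=3
L[1]='$': occ=0, LF[1]=C('$')+0=0+0=0
L[2]='B': occ=0, LF[2]=C('B')+0=1+0=1
L[3]='c': occ=0, LF[3]=C('c')+0=4+0=4
L[4]='c': occ=1, LF[4]=C('c')+1=4+1=5
L[5]='C': occ=0, LF[5]=C('C')+0=2+0=2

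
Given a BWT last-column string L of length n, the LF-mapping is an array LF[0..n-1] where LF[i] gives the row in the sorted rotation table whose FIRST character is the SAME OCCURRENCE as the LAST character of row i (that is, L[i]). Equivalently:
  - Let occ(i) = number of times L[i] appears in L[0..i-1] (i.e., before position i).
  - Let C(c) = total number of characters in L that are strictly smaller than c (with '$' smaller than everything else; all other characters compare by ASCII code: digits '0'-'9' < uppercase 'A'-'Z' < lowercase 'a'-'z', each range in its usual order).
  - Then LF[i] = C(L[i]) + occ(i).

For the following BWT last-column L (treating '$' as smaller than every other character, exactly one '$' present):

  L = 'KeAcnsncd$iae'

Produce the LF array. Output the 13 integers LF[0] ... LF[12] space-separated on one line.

Answer: 2 7 1 4 10 12 11 5 6 0 9 3 8

Derivation:
Char counts: '$':1, 'A':1, 'K':1, 'a':1, 'c':2, 'd':1, 'e':2, 'i':1, 'n':2, 's':1
C (first-col start): C('$')=0, C('A')=1, C('K')=2, C('a')=3, C('c')=4, C('d')=6, C('e')=7, C('i')=9, C('n')=10, C('s')=12
L[0]='K': occ=0, LF[0]=C('K')+0=2+0=2
L[1]='e': occ=0, LF[1]=C('e')+0=7+0=7
L[2]='A': occ=0, LF[2]=C('A')+0=1+0=1
L[3]='c': occ=0, LF[3]=C('c')+0=4+0=4
L[4]='n': occ=0, LF[4]=C('n')+0=10+0=10
L[5]='s': occ=0, LF[5]=C('s')+0=12+0=12
L[6]='n': occ=1, LF[6]=C('n')+1=10+1=11
L[7]='c': occ=1, LF[7]=C('c')+1=4+1=5
L[8]='d': occ=0, LF[8]=C('d')+0=6+0=6
L[9]='$': occ=0, LF[9]=C('$')+0=0+0=0
L[10]='i': occ=0, LF[10]=C('i')+0=9+0=9
L[11]='a': occ=0, LF[11]=C('a')+0=3+0=3
L[12]='e': occ=1, LF[12]=C('e')+1=7+1=8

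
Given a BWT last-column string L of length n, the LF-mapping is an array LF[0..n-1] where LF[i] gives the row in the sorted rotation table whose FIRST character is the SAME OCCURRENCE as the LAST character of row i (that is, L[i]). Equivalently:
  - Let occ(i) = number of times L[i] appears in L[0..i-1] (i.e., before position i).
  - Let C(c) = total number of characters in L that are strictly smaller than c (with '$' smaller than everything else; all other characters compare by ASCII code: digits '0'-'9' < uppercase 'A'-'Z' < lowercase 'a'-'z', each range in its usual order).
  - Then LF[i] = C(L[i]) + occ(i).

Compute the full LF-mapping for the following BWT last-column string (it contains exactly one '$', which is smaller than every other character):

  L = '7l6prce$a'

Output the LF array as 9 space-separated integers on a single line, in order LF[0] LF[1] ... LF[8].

Char counts: '$':1, '6':1, '7':1, 'a':1, 'c':1, 'e':1, 'l':1, 'p':1, 'r':1
C (first-col start): C('$')=0, C('6')=1, C('7')=2, C('a')=3, C('c')=4, C('e')=5, C('l')=6, C('p')=7, C('r')=8
L[0]='7': occ=0, LF[0]=C('7')+0=2+0=2
L[1]='l': occ=0, LF[1]=C('l')+0=6+0=6
L[2]='6': occ=0, LF[2]=C('6')+0=1+0=1
L[3]='p': occ=0, LF[3]=C('p')+0=7+0=7
L[4]='r': occ=0, LF[4]=C('r')+0=8+0=8
L[5]='c': occ=0, LF[5]=C('c')+0=4+0=4
L[6]='e': occ=0, LF[6]=C('e')+0=5+0=5
L[7]='$': occ=0, LF[7]=C('$')+0=0+0=0
L[8]='a': occ=0, LF[8]=C('a')+0=3+0=3

Answer: 2 6 1 7 8 4 5 0 3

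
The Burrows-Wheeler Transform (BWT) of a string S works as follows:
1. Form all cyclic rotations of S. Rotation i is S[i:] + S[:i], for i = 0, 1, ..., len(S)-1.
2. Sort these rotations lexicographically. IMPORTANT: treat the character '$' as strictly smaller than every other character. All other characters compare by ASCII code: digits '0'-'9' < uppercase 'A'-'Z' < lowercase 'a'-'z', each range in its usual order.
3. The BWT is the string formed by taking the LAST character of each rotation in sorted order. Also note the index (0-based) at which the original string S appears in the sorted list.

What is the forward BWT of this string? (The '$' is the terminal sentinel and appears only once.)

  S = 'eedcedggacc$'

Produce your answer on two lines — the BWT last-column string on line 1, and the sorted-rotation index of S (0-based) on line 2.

All 12 rotations (rotation i = S[i:]+S[:i]):
  rot[0] = eedcedggacc$
  rot[1] = edcedggacc$e
  rot[2] = dcedggacc$ee
  rot[3] = cedggacc$eed
  rot[4] = edggacc$eedc
  rot[5] = dggacc$eedce
  rot[6] = ggacc$eedced
  rot[7] = gacc$eedcedg
  rot[8] = acc$eedcedgg
  rot[9] = cc$eedcedgga
  rot[10] = c$eedcedggac
  rot[11] = $eedcedggacc
Sorted (with $ < everything):
  sorted[0] = $eedcedggacc  (last char: 'c')
  sorted[1] = acc$eedcedgg  (last char: 'g')
  sorted[2] = c$eedcedggac  (last char: 'c')
  sorted[3] = cc$eedcedgga  (last char: 'a')
  sorted[4] = cedggacc$eed  (last char: 'd')
  sorted[5] = dcedggacc$ee  (last char: 'e')
  sorted[6] = dggacc$eedce  (last char: 'e')
  sorted[7] = edcedggacc$e  (last char: 'e')
  sorted[8] = edggacc$eedc  (last char: 'c')
  sorted[9] = eedcedggacc$  (last char: '$')
  sorted[10] = gacc$eedcedg  (last char: 'g')
  sorted[11] = ggacc$eedced  (last char: 'd')
Last column: cgcadeeec$gd
Original string S is at sorted index 9

Answer: cgcadeeec$gd
9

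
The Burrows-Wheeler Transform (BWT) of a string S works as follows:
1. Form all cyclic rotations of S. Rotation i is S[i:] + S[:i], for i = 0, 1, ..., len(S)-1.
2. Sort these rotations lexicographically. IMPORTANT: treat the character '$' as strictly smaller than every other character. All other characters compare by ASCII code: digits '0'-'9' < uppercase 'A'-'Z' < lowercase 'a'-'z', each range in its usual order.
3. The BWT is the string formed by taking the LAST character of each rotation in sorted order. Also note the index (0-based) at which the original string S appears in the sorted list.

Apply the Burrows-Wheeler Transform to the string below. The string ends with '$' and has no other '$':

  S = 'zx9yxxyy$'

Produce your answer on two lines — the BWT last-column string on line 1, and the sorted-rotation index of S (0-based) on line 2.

All 9 rotations (rotation i = S[i:]+S[:i]):
  rot[0] = zx9yxxyy$
  rot[1] = x9yxxyy$z
  rot[2] = 9yxxyy$zx
  rot[3] = yxxyy$zx9
  rot[4] = xxyy$zx9y
  rot[5] = xyy$zx9yx
  rot[6] = yy$zx9yxx
  rot[7] = y$zx9yxxy
  rot[8] = $zx9yxxyy
Sorted (with $ < everything):
  sorted[0] = $zx9yxxyy  (last char: 'y')
  sorted[1] = 9yxxyy$zx  (last char: 'x')
  sorted[2] = x9yxxyy$z  (last char: 'z')
  sorted[3] = xxyy$zx9y  (last char: 'y')
  sorted[4] = xyy$zx9yx  (last char: 'x')
  sorted[5] = y$zx9yxxy  (last char: 'y')
  sorted[6] = yxxyy$zx9  (last char: '9')
  sorted[7] = yy$zx9yxx  (last char: 'x')
  sorted[8] = zx9yxxyy$  (last char: '$')
Last column: yxzyxy9x$
Original string S is at sorted index 8

Answer: yxzyxy9x$
8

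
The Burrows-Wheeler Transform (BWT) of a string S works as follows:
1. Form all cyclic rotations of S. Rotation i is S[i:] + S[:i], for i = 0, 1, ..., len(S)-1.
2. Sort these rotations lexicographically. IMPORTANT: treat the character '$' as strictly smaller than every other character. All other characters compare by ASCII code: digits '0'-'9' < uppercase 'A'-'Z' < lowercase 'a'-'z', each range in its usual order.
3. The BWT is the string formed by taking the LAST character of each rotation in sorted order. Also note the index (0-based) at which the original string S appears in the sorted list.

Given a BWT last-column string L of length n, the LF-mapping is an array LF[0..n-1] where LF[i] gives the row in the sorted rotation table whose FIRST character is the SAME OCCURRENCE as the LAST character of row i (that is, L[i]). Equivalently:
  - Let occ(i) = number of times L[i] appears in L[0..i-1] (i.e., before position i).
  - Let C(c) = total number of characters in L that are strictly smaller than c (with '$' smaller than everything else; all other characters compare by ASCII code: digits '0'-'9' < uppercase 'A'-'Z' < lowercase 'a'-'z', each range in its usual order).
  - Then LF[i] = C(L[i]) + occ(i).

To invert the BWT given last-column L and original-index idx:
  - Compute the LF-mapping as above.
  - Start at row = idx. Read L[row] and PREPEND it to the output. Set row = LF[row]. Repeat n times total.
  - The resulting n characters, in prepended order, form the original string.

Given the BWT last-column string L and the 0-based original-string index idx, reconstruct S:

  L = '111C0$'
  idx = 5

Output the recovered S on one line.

LF mapping: 2 3 4 5 1 0
Walk LF starting at row 5, prepending L[row]:
  step 1: row=5, L[5]='$', prepend. Next row=LF[5]=0
  step 2: row=0, L[0]='1', prepend. Next row=LF[0]=2
  step 3: row=2, L[2]='1', prepend. Next row=LF[2]=4
  step 4: row=4, L[4]='0', prepend. Next row=LF[4]=1
  step 5: row=1, L[1]='1', prepend. Next row=LF[1]=3
  step 6: row=3, L[3]='C', prepend. Next row=LF[3]=5
Reversed output: C1011$

Answer: C1011$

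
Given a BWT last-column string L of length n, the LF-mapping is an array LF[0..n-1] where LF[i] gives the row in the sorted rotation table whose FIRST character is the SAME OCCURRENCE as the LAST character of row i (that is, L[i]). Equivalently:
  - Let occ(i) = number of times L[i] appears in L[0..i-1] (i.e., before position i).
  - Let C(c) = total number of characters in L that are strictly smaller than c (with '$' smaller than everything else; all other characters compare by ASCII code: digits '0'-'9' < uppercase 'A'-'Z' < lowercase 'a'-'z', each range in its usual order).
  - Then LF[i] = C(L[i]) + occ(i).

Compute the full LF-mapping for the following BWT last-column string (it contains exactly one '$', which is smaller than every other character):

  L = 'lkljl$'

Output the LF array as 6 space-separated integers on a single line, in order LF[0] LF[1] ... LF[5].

Char counts: '$':1, 'j':1, 'k':1, 'l':3
C (first-col start): C('$')=0, C('j')=1, C('k')=2, C('l')=3
L[0]='l': occ=0, LF[0]=C('l')+0=3+0=3
L[1]='k': occ=0, LF[1]=C('k')+0=2+0=2
L[2]='l': occ=1, LF[2]=C('l')+1=3+1=4
L[3]='j': occ=0, LF[3]=C('j')+0=1+0=1
L[4]='l': occ=2, LF[4]=C('l')+2=3+2=5
L[5]='$': occ=0, LF[5]=C('$')+0=0+0=0

Answer: 3 2 4 1 5 0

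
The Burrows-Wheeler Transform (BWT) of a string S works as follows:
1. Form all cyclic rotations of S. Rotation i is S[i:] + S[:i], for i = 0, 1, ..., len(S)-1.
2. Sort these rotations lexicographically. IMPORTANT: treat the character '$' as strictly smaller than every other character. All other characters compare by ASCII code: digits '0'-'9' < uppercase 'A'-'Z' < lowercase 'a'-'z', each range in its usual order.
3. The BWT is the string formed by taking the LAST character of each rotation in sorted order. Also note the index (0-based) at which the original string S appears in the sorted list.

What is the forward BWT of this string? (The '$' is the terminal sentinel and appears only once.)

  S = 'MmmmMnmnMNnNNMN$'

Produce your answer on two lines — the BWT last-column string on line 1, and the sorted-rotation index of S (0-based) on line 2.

Answer: NNn$mMNnMmmMnmNM
3

Derivation:
All 16 rotations (rotation i = S[i:]+S[:i]):
  rot[0] = MmmmMnmnMNnNNMN$
  rot[1] = mmmMnmnMNnNNMN$M
  rot[2] = mmMnmnMNnNNMN$Mm
  rot[3] = mMnmnMNnNNMN$Mmm
  rot[4] = MnmnMNnNNMN$Mmmm
  rot[5] = nmnMNnNNMN$MmmmM
  rot[6] = mnMNnNNMN$MmmmMn
  rot[7] = nMNnNNMN$MmmmMnm
  rot[8] = MNnNNMN$MmmmMnmn
  rot[9] = NnNNMN$MmmmMnmnM
  rot[10] = nNNMN$MmmmMnmnMN
  rot[11] = NNMN$MmmmMnmnMNn
  rot[12] = NMN$MmmmMnmnMNnN
  rot[13] = MN$MmmmMnmnMNnNN
  rot[14] = N$MmmmMnmnMNnNNM
  rot[15] = $MmmmMnmnMNnNNMN
Sorted (with $ < everything):
  sorted[0] = $MmmmMnmnMNnNNMN  (last char: 'N')
  sorted[1] = MN$MmmmMnmnMNnNN  (last char: 'N')
  sorted[2] = MNnNNMN$MmmmMnmn  (last char: 'n')
  sorted[3] = MmmmMnmnMNnNNMN$  (last char: '$')
  sorted[4] = MnmnMNnNNMN$Mmmm  (last char: 'm')
  sorted[5] = N$MmmmMnmnMNnNNM  (last char: 'M')
  sorted[6] = NMN$MmmmMnmnMNnN  (last char: 'N')
  sorted[7] = NNMN$MmmmMnmnMNn  (last char: 'n')
  sorted[8] = NnNNMN$MmmmMnmnM  (last char: 'M')
  sorted[9] = mMnmnMNnNNMN$Mmm  (last char: 'm')
  sorted[10] = mmMnmnMNnNNMN$Mm  (last char: 'm')
  sorted[11] = mmmMnmnMNnNNMN$M  (last char: 'M')
  sorted[12] = mnMNnNNMN$MmmmMn  (last char: 'n')
  sorted[13] = nMNnNNMN$MmmmMnm  (last char: 'm')
  sorted[14] = nNNMN$MmmmMnmnMN  (last char: 'N')
  sorted[15] = nmnMNnNNMN$MmmmM  (last char: 'M')
Last column: NNn$mMNnMmmMnmNM
Original string S is at sorted index 3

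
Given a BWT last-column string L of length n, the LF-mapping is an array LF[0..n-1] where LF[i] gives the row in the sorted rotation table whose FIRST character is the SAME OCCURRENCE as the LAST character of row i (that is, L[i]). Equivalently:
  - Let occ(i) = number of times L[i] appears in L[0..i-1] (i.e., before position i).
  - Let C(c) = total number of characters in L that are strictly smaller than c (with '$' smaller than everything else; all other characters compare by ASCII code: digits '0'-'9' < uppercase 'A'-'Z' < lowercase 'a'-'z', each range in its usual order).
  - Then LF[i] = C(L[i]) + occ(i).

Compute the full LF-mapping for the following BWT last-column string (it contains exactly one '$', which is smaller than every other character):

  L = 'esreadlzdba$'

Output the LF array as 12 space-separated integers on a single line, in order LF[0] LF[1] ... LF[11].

Answer: 6 10 9 7 1 4 8 11 5 3 2 0

Derivation:
Char counts: '$':1, 'a':2, 'b':1, 'd':2, 'e':2, 'l':1, 'r':1, 's':1, 'z':1
C (first-col start): C('$')=0, C('a')=1, C('b')=3, C('d')=4, C('e')=6, C('l')=8, C('r')=9, C('s')=10, C('z')=11
L[0]='e': occ=0, LF[0]=C('e')+0=6+0=6
L[1]='s': occ=0, LF[1]=C('s')+0=10+0=10
L[2]='r': occ=0, LF[2]=C('r')+0=9+0=9
L[3]='e': occ=1, LF[3]=C('e')+1=6+1=7
L[4]='a': occ=0, LF[4]=C('a')+0=1+0=1
L[5]='d': occ=0, LF[5]=C('d')+0=4+0=4
L[6]='l': occ=0, LF[6]=C('l')+0=8+0=8
L[7]='z': occ=0, LF[7]=C('z')+0=11+0=11
L[8]='d': occ=1, LF[8]=C('d')+1=4+1=5
L[9]='b': occ=0, LF[9]=C('b')+0=3+0=3
L[10]='a': occ=1, LF[10]=C('a')+1=1+1=2
L[11]='$': occ=0, LF[11]=C('$')+0=0+0=0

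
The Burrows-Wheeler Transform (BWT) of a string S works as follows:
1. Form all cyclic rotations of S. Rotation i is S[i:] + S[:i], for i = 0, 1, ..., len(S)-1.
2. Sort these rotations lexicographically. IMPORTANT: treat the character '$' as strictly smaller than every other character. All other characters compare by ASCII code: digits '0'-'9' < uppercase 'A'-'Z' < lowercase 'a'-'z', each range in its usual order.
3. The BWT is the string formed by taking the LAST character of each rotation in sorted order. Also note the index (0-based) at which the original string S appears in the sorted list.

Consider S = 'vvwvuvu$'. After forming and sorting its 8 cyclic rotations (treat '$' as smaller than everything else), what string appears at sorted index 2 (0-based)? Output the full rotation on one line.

Answer: uvu$vvwv

Derivation:
All 8 rotations (rotation i = S[i:]+S[:i]):
  rot[0] = vvwvuvu$
  rot[1] = vwvuvu$v
  rot[2] = wvuvu$vv
  rot[3] = vuvu$vvw
  rot[4] = uvu$vvwv
  rot[5] = vu$vvwvu
  rot[6] = u$vvwvuv
  rot[7] = $vvwvuvu
Sorted (with $ < everything):
  sorted[0] = $vvwvuvu
  sorted[1] = u$vvwvuv
  sorted[2] = uvu$vvwv
  sorted[3] = vu$vvwvu
  sorted[4] = vuvu$vvw
  sorted[5] = vvwvuvu$
  sorted[6] = vwvuvu$v
  sorted[7] = wvuvu$vv
sorted[2] = uvu$vvwv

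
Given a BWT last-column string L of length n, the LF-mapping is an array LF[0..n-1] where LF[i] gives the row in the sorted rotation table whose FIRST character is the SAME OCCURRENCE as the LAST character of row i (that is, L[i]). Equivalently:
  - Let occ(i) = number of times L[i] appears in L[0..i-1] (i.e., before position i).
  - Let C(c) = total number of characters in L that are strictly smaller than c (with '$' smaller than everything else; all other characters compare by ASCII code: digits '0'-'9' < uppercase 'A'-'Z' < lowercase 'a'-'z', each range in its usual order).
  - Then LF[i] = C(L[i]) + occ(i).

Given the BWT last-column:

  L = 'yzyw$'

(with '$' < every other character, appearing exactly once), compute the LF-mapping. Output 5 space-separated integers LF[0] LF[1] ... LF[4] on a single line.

Char counts: '$':1, 'w':1, 'y':2, 'z':1
C (first-col start): C('$')=0, C('w')=1, C('y')=2, C('z')=4
L[0]='y': occ=0, LF[0]=C('y')+0=2+0=2
L[1]='z': occ=0, LF[1]=C('z')+0=4+0=4
L[2]='y': occ=1, LF[2]=C('y')+1=2+1=3
L[3]='w': occ=0, LF[3]=C('w')+0=1+0=1
L[4]='$': occ=0, LF[4]=C('$')+0=0+0=0

Answer: 2 4 3 1 0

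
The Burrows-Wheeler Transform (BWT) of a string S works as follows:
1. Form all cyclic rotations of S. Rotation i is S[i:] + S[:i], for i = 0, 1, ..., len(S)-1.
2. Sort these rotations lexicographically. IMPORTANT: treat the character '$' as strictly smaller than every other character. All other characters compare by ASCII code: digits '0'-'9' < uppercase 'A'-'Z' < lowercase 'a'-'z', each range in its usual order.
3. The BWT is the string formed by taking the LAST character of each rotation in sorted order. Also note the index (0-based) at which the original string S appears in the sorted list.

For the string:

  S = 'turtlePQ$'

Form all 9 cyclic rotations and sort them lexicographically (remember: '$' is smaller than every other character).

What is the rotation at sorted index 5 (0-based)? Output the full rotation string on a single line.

All 9 rotations (rotation i = S[i:]+S[:i]):
  rot[0] = turtlePQ$
  rot[1] = urtlePQ$t
  rot[2] = rtlePQ$tu
  rot[3] = tlePQ$tur
  rot[4] = lePQ$turt
  rot[5] = ePQ$turtl
  rot[6] = PQ$turtle
  rot[7] = Q$turtleP
  rot[8] = $turtlePQ
Sorted (with $ < everything):
  sorted[0] = $turtlePQ
  sorted[1] = PQ$turtle
  sorted[2] = Q$turtleP
  sorted[3] = ePQ$turtl
  sorted[4] = lePQ$turt
  sorted[5] = rtlePQ$tu
  sorted[6] = tlePQ$tur
  sorted[7] = turtlePQ$
  sorted[8] = urtlePQ$t
sorted[5] = rtlePQ$tu

Answer: rtlePQ$tu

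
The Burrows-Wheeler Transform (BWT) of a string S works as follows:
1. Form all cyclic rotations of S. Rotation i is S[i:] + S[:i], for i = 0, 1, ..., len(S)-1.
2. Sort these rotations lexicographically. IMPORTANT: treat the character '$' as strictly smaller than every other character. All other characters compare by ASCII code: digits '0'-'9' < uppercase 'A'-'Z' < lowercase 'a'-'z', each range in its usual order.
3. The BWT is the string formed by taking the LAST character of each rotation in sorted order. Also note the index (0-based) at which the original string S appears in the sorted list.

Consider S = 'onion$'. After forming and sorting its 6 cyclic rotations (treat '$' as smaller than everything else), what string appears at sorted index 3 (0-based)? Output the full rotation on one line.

All 6 rotations (rotation i = S[i:]+S[:i]):
  rot[0] = onion$
  rot[1] = nion$o
  rot[2] = ion$on
  rot[3] = on$oni
  rot[4] = n$onio
  rot[5] = $onion
Sorted (with $ < everything):
  sorted[0] = $onion
  sorted[1] = ion$on
  sorted[2] = n$onio
  sorted[3] = nion$o
  sorted[4] = on$oni
  sorted[5] = onion$
sorted[3] = nion$o

Answer: nion$o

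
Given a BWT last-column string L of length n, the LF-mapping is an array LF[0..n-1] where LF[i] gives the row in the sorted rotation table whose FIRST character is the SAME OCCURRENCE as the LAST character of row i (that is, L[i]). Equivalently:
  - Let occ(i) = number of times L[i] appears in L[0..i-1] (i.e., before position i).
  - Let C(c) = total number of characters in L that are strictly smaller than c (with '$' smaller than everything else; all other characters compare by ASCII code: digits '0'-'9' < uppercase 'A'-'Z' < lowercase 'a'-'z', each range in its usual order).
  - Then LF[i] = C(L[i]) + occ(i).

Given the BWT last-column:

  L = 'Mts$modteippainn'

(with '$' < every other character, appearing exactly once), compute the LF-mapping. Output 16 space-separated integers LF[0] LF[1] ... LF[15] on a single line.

Answer: 1 14 13 0 7 10 3 15 4 5 11 12 2 6 8 9

Derivation:
Char counts: '$':1, 'M':1, 'a':1, 'd':1, 'e':1, 'i':2, 'm':1, 'n':2, 'o':1, 'p':2, 's':1, 't':2
C (first-col start): C('$')=0, C('M')=1, C('a')=2, C('d')=3, C('e')=4, C('i')=5, C('m')=7, C('n')=8, C('o')=10, C('p')=11, C('s')=13, C('t')=14
L[0]='M': occ=0, LF[0]=C('M')+0=1+0=1
L[1]='t': occ=0, LF[1]=C('t')+0=14+0=14
L[2]='s': occ=0, LF[2]=C('s')+0=13+0=13
L[3]='$': occ=0, LF[3]=C('$')+0=0+0=0
L[4]='m': occ=0, LF[4]=C('m')+0=7+0=7
L[5]='o': occ=0, LF[5]=C('o')+0=10+0=10
L[6]='d': occ=0, LF[6]=C('d')+0=3+0=3
L[7]='t': occ=1, LF[7]=C('t')+1=14+1=15
L[8]='e': occ=0, LF[8]=C('e')+0=4+0=4
L[9]='i': occ=0, LF[9]=C('i')+0=5+0=5
L[10]='p': occ=0, LF[10]=C('p')+0=11+0=11
L[11]='p': occ=1, LF[11]=C('p')+1=11+1=12
L[12]='a': occ=0, LF[12]=C('a')+0=2+0=2
L[13]='i': occ=1, LF[13]=C('i')+1=5+1=6
L[14]='n': occ=0, LF[14]=C('n')+0=8+0=8
L[15]='n': occ=1, LF[15]=C('n')+1=8+1=9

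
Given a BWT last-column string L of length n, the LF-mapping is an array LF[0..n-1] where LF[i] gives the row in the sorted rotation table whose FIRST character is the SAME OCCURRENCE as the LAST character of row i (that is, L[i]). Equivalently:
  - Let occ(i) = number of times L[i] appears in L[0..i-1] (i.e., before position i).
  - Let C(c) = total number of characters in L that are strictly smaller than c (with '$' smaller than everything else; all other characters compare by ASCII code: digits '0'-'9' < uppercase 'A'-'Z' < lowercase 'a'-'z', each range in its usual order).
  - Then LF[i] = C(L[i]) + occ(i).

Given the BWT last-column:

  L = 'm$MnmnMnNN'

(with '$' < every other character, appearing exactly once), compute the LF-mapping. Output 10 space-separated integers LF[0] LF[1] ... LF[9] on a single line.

Answer: 5 0 1 7 6 8 2 9 3 4

Derivation:
Char counts: '$':1, 'M':2, 'N':2, 'm':2, 'n':3
C (first-col start): C('$')=0, C('M')=1, C('N')=3, C('m')=5, C('n')=7
L[0]='m': occ=0, LF[0]=C('m')+0=5+0=5
L[1]='$': occ=0, LF[1]=C('$')+0=0+0=0
L[2]='M': occ=0, LF[2]=C('M')+0=1+0=1
L[3]='n': occ=0, LF[3]=C('n')+0=7+0=7
L[4]='m': occ=1, LF[4]=C('m')+1=5+1=6
L[5]='n': occ=1, LF[5]=C('n')+1=7+1=8
L[6]='M': occ=1, LF[6]=C('M')+1=1+1=2
L[7]='n': occ=2, LF[7]=C('n')+2=7+2=9
L[8]='N': occ=0, LF[8]=C('N')+0=3+0=3
L[9]='N': occ=1, LF[9]=C('N')+1=3+1=4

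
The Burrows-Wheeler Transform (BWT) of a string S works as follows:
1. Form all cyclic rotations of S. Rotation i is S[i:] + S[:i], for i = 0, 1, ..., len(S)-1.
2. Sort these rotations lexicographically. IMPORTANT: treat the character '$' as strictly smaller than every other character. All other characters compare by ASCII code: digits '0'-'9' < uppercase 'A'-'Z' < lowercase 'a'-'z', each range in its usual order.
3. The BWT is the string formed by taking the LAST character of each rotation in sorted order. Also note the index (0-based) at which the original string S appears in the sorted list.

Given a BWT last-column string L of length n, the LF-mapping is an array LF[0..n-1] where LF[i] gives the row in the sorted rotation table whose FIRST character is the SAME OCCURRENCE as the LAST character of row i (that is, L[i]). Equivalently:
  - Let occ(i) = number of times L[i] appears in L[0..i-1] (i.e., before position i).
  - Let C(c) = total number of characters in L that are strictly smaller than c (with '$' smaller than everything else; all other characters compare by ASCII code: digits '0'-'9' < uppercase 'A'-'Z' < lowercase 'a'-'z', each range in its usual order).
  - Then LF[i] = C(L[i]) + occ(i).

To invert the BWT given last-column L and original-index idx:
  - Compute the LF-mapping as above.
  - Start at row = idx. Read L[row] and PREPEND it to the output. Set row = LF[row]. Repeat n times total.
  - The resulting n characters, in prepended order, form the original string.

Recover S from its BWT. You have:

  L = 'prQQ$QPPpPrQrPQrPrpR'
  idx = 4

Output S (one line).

Answer: PpQPrQprrPQPQPQRrrp$

Derivation:
LF mapping: 12 15 6 7 0 8 1 2 13 3 16 9 17 4 10 18 5 19 14 11
Walk LF starting at row 4, prepending L[row]:
  step 1: row=4, L[4]='$', prepend. Next row=LF[4]=0
  step 2: row=0, L[0]='p', prepend. Next row=LF[0]=12
  step 3: row=12, L[12]='r', prepend. Next row=LF[12]=17
  step 4: row=17, L[17]='r', prepend. Next row=LF[17]=19
  step 5: row=19, L[19]='R', prepend. Next row=LF[19]=11
  step 6: row=11, L[11]='Q', prepend. Next row=LF[11]=9
  step 7: row=9, L[9]='P', prepend. Next row=LF[9]=3
  step 8: row=3, L[3]='Q', prepend. Next row=LF[3]=7
  step 9: row=7, L[7]='P', prepend. Next row=LF[7]=2
  step 10: row=2, L[2]='Q', prepend. Next row=LF[2]=6
  step 11: row=6, L[6]='P', prepend. Next row=LF[6]=1
  step 12: row=1, L[1]='r', prepend. Next row=LF[1]=15
  step 13: row=15, L[15]='r', prepend. Next row=LF[15]=18
  step 14: row=18, L[18]='p', prepend. Next row=LF[18]=14
  step 15: row=14, L[14]='Q', prepend. Next row=LF[14]=10
  step 16: row=10, L[10]='r', prepend. Next row=LF[10]=16
  step 17: row=16, L[16]='P', prepend. Next row=LF[16]=5
  step 18: row=5, L[5]='Q', prepend. Next row=LF[5]=8
  step 19: row=8, L[8]='p', prepend. Next row=LF[8]=13
  step 20: row=13, L[13]='P', prepend. Next row=LF[13]=4
Reversed output: PpQPrQprrPQPQPQRrrp$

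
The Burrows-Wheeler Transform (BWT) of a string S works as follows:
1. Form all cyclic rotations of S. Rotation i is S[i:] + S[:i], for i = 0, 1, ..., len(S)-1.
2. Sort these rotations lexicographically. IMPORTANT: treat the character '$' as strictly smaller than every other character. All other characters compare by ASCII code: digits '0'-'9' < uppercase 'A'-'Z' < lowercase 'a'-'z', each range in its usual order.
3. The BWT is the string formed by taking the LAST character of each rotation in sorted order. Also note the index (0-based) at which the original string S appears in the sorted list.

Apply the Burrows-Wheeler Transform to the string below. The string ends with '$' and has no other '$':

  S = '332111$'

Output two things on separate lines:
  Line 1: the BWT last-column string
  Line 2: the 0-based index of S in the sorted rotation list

All 7 rotations (rotation i = S[i:]+S[:i]):
  rot[0] = 332111$
  rot[1] = 32111$3
  rot[2] = 2111$33
  rot[3] = 111$332
  rot[4] = 11$3321
  rot[5] = 1$33211
  rot[6] = $332111
Sorted (with $ < everything):
  sorted[0] = $332111  (last char: '1')
  sorted[1] = 1$33211  (last char: '1')
  sorted[2] = 11$3321  (last char: '1')
  sorted[3] = 111$332  (last char: '2')
  sorted[4] = 2111$33  (last char: '3')
  sorted[5] = 32111$3  (last char: '3')
  sorted[6] = 332111$  (last char: '$')
Last column: 111233$
Original string S is at sorted index 6

Answer: 111233$
6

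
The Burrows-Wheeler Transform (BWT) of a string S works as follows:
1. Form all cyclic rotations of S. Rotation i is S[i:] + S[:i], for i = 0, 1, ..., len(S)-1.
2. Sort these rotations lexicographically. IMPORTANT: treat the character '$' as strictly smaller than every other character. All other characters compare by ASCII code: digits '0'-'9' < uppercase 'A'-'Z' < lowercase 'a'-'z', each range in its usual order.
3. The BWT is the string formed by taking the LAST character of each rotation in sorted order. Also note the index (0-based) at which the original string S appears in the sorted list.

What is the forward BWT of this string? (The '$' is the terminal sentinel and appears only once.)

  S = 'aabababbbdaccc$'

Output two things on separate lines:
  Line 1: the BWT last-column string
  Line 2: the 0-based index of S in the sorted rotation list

Answer: c$abbdaaabbccab
1

Derivation:
All 15 rotations (rotation i = S[i:]+S[:i]):
  rot[0] = aabababbbdaccc$
  rot[1] = abababbbdaccc$a
  rot[2] = bababbbdaccc$aa
  rot[3] = ababbbdaccc$aab
  rot[4] = babbbdaccc$aaba
  rot[5] = abbbdaccc$aabab
  rot[6] = bbbdaccc$aababa
  rot[7] = bbdaccc$aababab
  rot[8] = bdaccc$aabababb
  rot[9] = daccc$aabababbb
  rot[10] = accc$aabababbbd
  rot[11] = ccc$aabababbbda
  rot[12] = cc$aabababbbdac
  rot[13] = c$aabababbbdacc
  rot[14] = $aabababbbdaccc
Sorted (with $ < everything):
  sorted[0] = $aabababbbdaccc  (last char: 'c')
  sorted[1] = aabababbbdaccc$  (last char: '$')
  sorted[2] = abababbbdaccc$a  (last char: 'a')
  sorted[3] = ababbbdaccc$aab  (last char: 'b')
  sorted[4] = abbbdaccc$aabab  (last char: 'b')
  sorted[5] = accc$aabababbbd  (last char: 'd')
  sorted[6] = bababbbdaccc$aa  (last char: 'a')
  sorted[7] = babbbdaccc$aaba  (last char: 'a')
  sorted[8] = bbbdaccc$aababa  (last char: 'a')
  sorted[9] = bbdaccc$aababab  (last char: 'b')
  sorted[10] = bdaccc$aabababb  (last char: 'b')
  sorted[11] = c$aabababbbdacc  (last char: 'c')
  sorted[12] = cc$aabababbbdac  (last char: 'c')
  sorted[13] = ccc$aabababbbda  (last char: 'a')
  sorted[14] = daccc$aabababbb  (last char: 'b')
Last column: c$abbdaaabbccab
Original string S is at sorted index 1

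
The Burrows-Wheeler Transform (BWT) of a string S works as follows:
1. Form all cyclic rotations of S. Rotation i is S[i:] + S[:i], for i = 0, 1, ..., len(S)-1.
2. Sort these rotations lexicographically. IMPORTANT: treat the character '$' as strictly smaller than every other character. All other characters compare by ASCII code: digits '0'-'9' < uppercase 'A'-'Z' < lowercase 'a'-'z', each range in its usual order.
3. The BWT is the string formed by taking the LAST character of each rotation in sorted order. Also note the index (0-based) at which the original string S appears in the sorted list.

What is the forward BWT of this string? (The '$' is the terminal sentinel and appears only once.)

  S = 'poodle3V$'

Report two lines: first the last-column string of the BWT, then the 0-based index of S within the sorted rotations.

All 9 rotations (rotation i = S[i:]+S[:i]):
  rot[0] = poodle3V$
  rot[1] = oodle3V$p
  rot[2] = odle3V$po
  rot[3] = dle3V$poo
  rot[4] = le3V$pood
  rot[5] = e3V$poodl
  rot[6] = 3V$poodle
  rot[7] = V$poodle3
  rot[8] = $poodle3V
Sorted (with $ < everything):
  sorted[0] = $poodle3V  (last char: 'V')
  sorted[1] = 3V$poodle  (last char: 'e')
  sorted[2] = V$poodle3  (last char: '3')
  sorted[3] = dle3V$poo  (last char: 'o')
  sorted[4] = e3V$poodl  (last char: 'l')
  sorted[5] = le3V$pood  (last char: 'd')
  sorted[6] = odle3V$po  (last char: 'o')
  sorted[7] = oodle3V$p  (last char: 'p')
  sorted[8] = poodle3V$  (last char: '$')
Last column: Ve3oldop$
Original string S is at sorted index 8

Answer: Ve3oldop$
8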